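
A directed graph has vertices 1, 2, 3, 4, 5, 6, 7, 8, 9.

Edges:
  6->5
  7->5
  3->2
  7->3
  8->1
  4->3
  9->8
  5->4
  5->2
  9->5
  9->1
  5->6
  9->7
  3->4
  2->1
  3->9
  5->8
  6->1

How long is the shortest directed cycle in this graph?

2

For each vertex v, BFS finds the shortest path from v back to v.
The shortest such closed walk is 5 → 6 → 5, length 2.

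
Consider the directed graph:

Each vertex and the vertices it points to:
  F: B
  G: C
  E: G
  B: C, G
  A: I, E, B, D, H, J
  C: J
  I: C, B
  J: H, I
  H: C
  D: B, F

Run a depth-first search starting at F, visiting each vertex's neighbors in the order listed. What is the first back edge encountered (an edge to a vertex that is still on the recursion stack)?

H->C

DFS from F (visiting each vertex's neighbors in the order listed); mark gray on enter, black on exit:
F gray
  B gray
    C gray
      J gray
        H gray
          H→C: C is gray → back edge
First back edge: H → C.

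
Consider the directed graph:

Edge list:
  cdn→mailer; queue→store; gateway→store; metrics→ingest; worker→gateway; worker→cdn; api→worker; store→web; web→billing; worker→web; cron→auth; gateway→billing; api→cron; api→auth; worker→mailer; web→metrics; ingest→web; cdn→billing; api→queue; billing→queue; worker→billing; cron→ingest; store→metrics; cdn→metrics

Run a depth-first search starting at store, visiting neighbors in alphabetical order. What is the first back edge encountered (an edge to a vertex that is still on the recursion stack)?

DFS from store (visiting neighbors in alphabetical order); mark gray on enter, black on exit:
store gray
  metrics gray
    ingest gray
      web gray
        billing gray
          queue gray
            queue→store: store is gray → back edge
First back edge: queue → store.

queue->store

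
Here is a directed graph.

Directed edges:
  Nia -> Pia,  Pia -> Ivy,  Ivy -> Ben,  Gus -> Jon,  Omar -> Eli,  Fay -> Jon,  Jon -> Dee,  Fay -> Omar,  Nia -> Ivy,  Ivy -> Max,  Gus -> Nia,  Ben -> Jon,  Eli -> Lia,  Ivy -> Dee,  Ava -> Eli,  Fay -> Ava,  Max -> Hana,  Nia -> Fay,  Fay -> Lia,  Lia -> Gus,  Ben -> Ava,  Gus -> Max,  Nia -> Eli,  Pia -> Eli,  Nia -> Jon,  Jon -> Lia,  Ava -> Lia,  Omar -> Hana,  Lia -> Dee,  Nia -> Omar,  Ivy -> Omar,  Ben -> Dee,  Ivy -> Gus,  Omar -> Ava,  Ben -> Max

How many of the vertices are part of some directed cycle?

11

A vertex is on a directed cycle iff it belongs to a strongly connected component of size ≥ 2 (or has a self-loop).
The vertices on cycles are {Ava, Ben, Eli, Fay, Gus, Ivy, Jon, Lia, Nia, Pia, Omar} — 11 in total.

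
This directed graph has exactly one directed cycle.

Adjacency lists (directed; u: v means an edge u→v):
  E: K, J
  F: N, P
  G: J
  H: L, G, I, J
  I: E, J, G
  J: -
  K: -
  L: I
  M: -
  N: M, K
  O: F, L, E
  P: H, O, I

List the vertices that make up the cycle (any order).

F, O, P

DFS with gray/black marking from F:
F gray
  N gray
    M gray
    M black
    K gray
    K black
  N black
  P gray
    H gray
      L gray
        I gray
          E gray
            E→K: K black — skip
            J gray
            J black
          E black
          I→J: J black — skip
          G gray
            G→J: J black — skip
          G black
        I black
      L black
      H→G: G black — skip
      H→I: I black — skip
      H→J: J black — skip
    H black
    O gray
      O→F: F is gray → back edge
Back edge closes the cycle F → P → O → F; its vertices are {F, O, P}.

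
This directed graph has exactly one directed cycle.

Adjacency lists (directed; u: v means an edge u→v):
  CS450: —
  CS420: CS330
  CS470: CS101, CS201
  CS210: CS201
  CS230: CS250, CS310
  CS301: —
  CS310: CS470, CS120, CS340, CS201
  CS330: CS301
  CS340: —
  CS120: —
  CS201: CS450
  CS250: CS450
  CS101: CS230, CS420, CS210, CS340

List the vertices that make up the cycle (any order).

CS101, CS230, CS310, CS470

DFS with gray/black marking from CS101:
CS101 gray
  CS230 gray
    CS250 gray
      CS450 gray
      CS450 black
    CS250 black
    CS310 gray
      CS470 gray
        CS470→CS101: CS101 is gray → back edge
Back edge closes the cycle CS101 → CS230 → CS310 → CS470 → CS101; its vertices are {CS101, CS230, CS310, CS470}.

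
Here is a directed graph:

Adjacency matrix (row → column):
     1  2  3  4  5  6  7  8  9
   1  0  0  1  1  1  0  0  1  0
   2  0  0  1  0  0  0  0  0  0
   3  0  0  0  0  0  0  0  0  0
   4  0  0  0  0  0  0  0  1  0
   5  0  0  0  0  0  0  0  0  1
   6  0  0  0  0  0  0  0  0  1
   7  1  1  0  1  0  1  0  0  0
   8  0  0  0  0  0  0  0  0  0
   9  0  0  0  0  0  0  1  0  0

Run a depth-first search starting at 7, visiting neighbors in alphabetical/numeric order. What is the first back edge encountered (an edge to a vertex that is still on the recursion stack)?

9->7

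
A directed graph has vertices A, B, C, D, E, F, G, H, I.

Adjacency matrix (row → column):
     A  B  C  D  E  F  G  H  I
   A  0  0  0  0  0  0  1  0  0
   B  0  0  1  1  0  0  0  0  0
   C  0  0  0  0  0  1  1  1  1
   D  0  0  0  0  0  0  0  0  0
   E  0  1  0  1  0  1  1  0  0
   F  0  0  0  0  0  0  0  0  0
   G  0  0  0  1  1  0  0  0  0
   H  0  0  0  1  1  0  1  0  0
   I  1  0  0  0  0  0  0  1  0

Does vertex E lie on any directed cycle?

Yes

E is on a cycle iff E can reach itself via ≥1 edge.
E → G → E — yes.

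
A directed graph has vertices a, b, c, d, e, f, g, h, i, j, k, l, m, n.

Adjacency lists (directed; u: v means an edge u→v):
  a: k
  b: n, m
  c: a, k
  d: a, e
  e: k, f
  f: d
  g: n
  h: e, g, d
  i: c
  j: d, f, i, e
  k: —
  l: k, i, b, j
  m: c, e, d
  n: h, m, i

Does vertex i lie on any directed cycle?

i lies on a cycle iff there is a path from i back to itself.
Exploring from i, it never reaches itself; equivalently, its strongly connected component is a singleton.

No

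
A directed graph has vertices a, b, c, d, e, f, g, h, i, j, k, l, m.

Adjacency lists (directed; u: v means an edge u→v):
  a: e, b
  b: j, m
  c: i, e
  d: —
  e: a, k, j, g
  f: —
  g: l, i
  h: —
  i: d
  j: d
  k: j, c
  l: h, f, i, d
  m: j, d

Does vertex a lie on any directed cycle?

a is on a cycle iff a can reach itself via ≥1 edge.
a → e → a — yes.

Yes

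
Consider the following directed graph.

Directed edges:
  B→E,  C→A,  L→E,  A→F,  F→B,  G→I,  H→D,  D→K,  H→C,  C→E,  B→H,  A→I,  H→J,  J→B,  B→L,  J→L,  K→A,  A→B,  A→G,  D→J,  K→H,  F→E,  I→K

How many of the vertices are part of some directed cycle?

10

A vertex is on a directed cycle iff it belongs to a strongly connected component of size ≥ 2 (or has a self-loop).
The vertices on cycles are {A, B, C, D, F, G, H, I, J, K} — 10 in total.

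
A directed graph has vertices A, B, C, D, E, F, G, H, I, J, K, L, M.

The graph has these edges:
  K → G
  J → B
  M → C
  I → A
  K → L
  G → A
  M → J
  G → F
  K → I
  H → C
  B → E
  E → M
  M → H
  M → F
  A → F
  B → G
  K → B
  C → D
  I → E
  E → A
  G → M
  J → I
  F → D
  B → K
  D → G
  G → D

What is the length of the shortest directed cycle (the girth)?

For each vertex v, BFS finds the shortest path from v back to v.
The shortest such closed walk is B → K → B, length 2.

2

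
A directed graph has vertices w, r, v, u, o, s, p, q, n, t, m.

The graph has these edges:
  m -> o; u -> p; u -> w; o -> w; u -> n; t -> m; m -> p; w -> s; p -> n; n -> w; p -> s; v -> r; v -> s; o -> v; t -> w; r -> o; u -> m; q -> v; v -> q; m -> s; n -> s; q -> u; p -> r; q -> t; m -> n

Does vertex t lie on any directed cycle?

Yes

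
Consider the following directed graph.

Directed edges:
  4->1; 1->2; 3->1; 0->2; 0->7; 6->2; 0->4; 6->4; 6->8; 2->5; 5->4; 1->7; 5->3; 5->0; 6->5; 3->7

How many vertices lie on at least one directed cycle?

6

A vertex is on a directed cycle iff it belongs to a strongly connected component of size ≥ 2 (or has a self-loop).
The vertices on cycles are {0, 1, 2, 3, 4, 5} — 6 in total.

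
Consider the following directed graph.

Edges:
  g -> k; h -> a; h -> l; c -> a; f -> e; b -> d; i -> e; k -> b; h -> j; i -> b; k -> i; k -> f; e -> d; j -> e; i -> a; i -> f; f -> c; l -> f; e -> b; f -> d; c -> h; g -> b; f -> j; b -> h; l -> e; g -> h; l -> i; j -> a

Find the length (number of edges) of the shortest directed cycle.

4

For each vertex v, BFS finds the shortest path from v back to v.
The shortest such closed walk is h → l → e → b → h, length 4.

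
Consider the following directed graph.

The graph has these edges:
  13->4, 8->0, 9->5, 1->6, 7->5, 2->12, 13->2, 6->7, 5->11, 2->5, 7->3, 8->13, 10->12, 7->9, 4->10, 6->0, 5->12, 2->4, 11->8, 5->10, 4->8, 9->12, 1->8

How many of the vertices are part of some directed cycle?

6

A vertex is on a directed cycle iff it belongs to a strongly connected component of size ≥ 2 (or has a self-loop).
The vertices on cycles are {2, 4, 5, 8, 11, 13} — 6 in total.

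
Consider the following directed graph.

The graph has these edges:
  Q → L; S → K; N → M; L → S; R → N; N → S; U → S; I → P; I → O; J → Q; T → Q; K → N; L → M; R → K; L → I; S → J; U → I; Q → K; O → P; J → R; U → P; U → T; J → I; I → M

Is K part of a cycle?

Yes

K is on a cycle iff K can reach itself via ≥1 edge.
K → N → S → K — yes.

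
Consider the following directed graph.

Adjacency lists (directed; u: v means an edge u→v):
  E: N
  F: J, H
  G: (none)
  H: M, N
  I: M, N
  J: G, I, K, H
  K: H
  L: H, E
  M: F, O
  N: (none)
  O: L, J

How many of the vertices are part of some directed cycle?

A vertex is on a directed cycle iff it belongs to a strongly connected component of size ≥ 2 (or has a self-loop).
The vertices on cycles are {F, H, I, J, K, L, M, O} — 8 in total.

8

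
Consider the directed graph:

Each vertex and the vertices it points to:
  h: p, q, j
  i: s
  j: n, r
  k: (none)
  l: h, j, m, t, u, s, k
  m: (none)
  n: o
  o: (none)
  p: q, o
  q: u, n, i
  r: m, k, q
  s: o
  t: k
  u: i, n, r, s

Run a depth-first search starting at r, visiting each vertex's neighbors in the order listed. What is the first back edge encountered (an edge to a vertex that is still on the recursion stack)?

u→r

DFS from r (visiting each vertex's neighbors in the order listed); mark gray on enter, black on exit:
r gray
  m gray
  m black
  k gray
  k black
  q gray
    u gray
      i gray
        s gray
          o gray
          o black
        s black
      i black
      n gray
        n→o: o black — skip
      n black
      u→r: r is gray → back edge
First back edge: u → r.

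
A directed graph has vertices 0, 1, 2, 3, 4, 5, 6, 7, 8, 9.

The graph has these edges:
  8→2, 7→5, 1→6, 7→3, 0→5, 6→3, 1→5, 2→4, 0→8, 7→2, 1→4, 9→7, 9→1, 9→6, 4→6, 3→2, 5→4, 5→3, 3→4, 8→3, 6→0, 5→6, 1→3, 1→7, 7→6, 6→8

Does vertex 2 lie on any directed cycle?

Yes

2 is on a cycle iff 2 can reach itself via ≥1 edge.
2 → 4 → 6 → 3 → 2 — yes.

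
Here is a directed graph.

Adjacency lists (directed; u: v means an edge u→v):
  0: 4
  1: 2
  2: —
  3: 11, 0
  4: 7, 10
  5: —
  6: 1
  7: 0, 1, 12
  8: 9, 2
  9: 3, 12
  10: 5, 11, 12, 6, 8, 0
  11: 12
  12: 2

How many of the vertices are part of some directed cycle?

A vertex is on a directed cycle iff it belongs to a strongly connected component of size ≥ 2 (or has a self-loop).
The vertices on cycles are {0, 3, 4, 7, 8, 9, 10} — 7 in total.

7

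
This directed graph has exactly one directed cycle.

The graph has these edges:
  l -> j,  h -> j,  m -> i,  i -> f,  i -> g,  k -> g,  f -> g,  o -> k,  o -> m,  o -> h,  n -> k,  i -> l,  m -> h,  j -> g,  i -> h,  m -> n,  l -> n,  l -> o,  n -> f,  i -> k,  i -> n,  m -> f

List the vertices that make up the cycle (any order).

i, l, m, o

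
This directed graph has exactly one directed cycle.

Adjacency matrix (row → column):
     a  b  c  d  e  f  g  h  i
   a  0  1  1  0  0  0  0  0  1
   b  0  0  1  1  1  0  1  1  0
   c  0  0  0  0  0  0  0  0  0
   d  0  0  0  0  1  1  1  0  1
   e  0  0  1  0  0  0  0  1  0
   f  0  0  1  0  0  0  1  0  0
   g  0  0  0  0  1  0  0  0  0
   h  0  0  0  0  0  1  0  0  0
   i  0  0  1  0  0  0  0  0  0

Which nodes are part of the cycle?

e, f, g, h

DFS with gray/black marking from h:
h gray
  f gray
    c gray
    c black
    g gray
      e gray
        e→c: c black — skip
        e→h: h is gray → back edge
Back edge closes the cycle h → f → g → e → h; its vertices are {e, f, g, h}.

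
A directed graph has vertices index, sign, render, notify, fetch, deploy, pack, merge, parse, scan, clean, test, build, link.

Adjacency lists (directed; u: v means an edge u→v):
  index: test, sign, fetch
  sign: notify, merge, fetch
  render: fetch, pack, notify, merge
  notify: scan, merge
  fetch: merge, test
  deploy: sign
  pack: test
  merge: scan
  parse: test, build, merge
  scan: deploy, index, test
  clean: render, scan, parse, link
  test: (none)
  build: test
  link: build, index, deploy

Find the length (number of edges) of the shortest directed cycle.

For each vertex v, BFS finds the shortest path from v back to v.
The shortest such closed walk is scan → index → sign → notify → scan, length 4.

4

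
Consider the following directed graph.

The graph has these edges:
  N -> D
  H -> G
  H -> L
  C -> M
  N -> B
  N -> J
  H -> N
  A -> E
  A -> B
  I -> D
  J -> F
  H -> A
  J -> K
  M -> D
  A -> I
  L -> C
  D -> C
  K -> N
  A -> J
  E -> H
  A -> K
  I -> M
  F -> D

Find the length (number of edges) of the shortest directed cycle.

3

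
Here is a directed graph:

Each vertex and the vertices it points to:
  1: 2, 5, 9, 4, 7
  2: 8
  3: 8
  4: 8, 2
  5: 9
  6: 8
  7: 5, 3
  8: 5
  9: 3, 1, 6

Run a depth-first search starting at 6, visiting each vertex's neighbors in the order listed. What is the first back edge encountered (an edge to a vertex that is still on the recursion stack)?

DFS from 6 (visiting each vertex's neighbors in the order listed); mark gray on enter, black on exit:
6 gray
  8 gray
    5 gray
      9 gray
        3 gray
          3→8: 8 is gray → back edge
First back edge: 3 → 8.

3->8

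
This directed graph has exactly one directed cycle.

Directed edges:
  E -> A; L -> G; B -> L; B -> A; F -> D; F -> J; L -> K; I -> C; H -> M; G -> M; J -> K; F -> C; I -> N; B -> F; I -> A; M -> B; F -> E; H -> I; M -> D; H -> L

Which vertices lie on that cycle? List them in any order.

DFS with gray/black marking from M:
M gray
  B gray
    L gray
      G gray
        G→M: M is gray → back edge
Back edge closes the cycle M → B → L → G → M; its vertices are {B, G, L, M}.

B, G, L, M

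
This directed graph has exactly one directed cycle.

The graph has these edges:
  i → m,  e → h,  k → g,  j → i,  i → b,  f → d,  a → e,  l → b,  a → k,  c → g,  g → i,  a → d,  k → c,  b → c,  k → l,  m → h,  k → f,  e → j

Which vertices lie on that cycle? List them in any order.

DFS with gray/black marking from c:
c gray
  g gray
    i gray
      b gray
        b→c: c is gray → back edge
Back edge closes the cycle c → g → i → b → c; its vertices are {b, c, g, i}.

b, c, g, i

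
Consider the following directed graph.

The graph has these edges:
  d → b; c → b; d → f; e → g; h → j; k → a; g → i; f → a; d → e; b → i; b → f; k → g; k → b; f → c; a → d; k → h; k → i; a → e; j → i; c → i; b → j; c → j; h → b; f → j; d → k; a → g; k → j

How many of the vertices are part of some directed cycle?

7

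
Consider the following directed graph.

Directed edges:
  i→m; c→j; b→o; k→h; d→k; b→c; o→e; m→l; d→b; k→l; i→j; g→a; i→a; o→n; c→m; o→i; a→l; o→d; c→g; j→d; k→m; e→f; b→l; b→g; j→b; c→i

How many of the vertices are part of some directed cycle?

A vertex is on a directed cycle iff it belongs to a strongly connected component of size ≥ 2 (or has a self-loop).
The vertices on cycles are {b, c, d, i, j, o} — 6 in total.

6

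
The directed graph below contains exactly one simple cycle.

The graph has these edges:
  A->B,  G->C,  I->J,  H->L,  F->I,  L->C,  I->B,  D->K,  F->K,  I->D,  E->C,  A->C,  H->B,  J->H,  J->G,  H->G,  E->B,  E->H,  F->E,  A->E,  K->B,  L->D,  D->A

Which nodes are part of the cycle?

A, D, E, H, L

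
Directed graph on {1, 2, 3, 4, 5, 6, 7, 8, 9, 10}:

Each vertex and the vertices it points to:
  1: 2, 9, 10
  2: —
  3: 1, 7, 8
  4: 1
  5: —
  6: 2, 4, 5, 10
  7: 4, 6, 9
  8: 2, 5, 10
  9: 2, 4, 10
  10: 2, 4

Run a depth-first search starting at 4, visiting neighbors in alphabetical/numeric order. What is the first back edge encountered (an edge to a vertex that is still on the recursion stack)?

9->4

DFS from 4 (visiting neighbors in alphabetical/numeric order); mark gray on enter, black on exit:
4 gray
  1 gray
    2 gray
    2 black
    9 gray
      9→2: 2 black — skip
      9→4: 4 is gray → back edge
First back edge: 9 → 4.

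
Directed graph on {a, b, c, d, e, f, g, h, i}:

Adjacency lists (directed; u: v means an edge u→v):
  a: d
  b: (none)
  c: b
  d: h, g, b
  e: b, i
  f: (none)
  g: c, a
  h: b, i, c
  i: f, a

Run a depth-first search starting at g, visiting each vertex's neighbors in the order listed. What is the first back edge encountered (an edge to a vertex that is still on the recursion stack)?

DFS from g (visiting each vertex's neighbors in the order listed); mark gray on enter, black on exit:
g gray
  c gray
    b gray
    b black
  c black
  a gray
    d gray
      h gray
        h→b: b black — skip
        i gray
          f gray
          f black
          i→a: a is gray → back edge
First back edge: i → a.

i→a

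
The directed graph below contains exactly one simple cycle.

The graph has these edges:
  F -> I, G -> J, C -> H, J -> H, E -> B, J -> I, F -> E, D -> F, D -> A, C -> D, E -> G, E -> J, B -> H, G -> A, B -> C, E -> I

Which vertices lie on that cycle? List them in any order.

DFS with gray/black marking from F:
F gray
  E gray
    G gray
      J gray
        I gray
        I black
        H gray
        H black
      J black
      A gray
      A black
    G black
    E→J: J black — skip
    B gray
      B→H: H black — skip
      C gray
        C→H: H black — skip
        D gray
          D→F: F is gray → back edge
Back edge closes the cycle F → E → B → C → D → F; its vertices are {B, C, D, E, F}.

B, C, D, E, F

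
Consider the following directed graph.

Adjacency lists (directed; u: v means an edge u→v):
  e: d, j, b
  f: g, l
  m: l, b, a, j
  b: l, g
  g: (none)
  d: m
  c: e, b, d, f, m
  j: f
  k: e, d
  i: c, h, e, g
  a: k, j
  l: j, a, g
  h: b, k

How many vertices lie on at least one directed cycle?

A vertex is on a directed cycle iff it belongs to a strongly connected component of size ≥ 2 (or has a self-loop).
The vertices on cycles are {a, b, d, e, f, j, k, l, m} — 9 in total.

9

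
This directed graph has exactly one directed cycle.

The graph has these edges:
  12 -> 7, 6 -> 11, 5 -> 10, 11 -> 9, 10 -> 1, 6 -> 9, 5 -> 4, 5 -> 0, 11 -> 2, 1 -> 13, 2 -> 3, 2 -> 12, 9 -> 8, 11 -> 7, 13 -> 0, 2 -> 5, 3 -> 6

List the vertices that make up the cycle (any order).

2, 3, 6, 11

DFS with gray/black marking from 2:
2 gray
  5 gray
    10 gray
      1 gray
        13 gray
          0 gray
          0 black
        13 black
      1 black
    10 black
    4 gray
    4 black
    5→0: 0 black — skip
  5 black
  3 gray
    6 gray
      11 gray
        9 gray
          8 gray
          8 black
        9 black
        11→2: 2 is gray → back edge
Back edge closes the cycle 2 → 3 → 6 → 11 → 2; its vertices are {2, 3, 6, 11}.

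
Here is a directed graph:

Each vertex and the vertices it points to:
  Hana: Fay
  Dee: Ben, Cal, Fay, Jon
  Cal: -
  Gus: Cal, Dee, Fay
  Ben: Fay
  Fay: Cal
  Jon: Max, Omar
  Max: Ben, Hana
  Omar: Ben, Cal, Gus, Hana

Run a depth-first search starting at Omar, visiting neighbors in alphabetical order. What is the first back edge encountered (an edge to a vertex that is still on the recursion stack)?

Jon->Omar

DFS from Omar (visiting neighbors in alphabetical order); mark gray on enter, black on exit:
Omar gray
  Ben gray
    Fay gray
      Cal gray
      Cal black
    Fay black
  Ben black
  Omar→Cal: Cal black — skip
  Gus gray
    Gus→Cal: Cal black — skip
    Dee gray
      Dee→Ben: Ben black — skip
      Dee→Cal: Cal black — skip
      Dee→Fay: Fay black — skip
      Jon gray
        Max gray
          Max→Ben: Ben black — skip
          Hana gray
            Hana→Fay: Fay black — skip
          Hana black
        Max black
        Jon→Omar: Omar is gray → back edge
First back edge: Jon → Omar.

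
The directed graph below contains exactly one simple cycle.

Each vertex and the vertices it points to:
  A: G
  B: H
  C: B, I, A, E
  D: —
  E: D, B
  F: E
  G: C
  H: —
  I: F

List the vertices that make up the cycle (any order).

A, C, G

DFS with gray/black marking from C:
C gray
  B gray
    H gray
    H black
  B black
  I gray
    F gray
      E gray
        D gray
        D black
        E→B: B black — skip
      E black
    F black
  I black
  A gray
    G gray
      G→C: C is gray → back edge
Back edge closes the cycle C → A → G → C; its vertices are {A, C, G}.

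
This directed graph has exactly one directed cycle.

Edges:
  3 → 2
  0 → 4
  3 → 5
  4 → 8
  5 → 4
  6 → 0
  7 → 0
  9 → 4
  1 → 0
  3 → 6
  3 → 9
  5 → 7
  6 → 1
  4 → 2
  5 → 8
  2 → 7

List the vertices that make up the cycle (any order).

0, 2, 4, 7

DFS with gray/black marking from 4:
4 gray
  2 gray
    7 gray
      0 gray
        0→4: 4 is gray → back edge
Back edge closes the cycle 4 → 2 → 7 → 0 → 4; its vertices are {0, 2, 4, 7}.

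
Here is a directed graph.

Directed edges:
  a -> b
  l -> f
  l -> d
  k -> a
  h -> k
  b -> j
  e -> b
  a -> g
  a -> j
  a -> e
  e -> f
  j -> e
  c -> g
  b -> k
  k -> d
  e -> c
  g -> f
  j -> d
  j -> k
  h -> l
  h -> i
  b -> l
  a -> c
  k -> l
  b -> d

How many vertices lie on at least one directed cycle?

5

A vertex is on a directed cycle iff it belongs to a strongly connected component of size ≥ 2 (or has a self-loop).
The vertices on cycles are {a, b, e, j, k} — 5 in total.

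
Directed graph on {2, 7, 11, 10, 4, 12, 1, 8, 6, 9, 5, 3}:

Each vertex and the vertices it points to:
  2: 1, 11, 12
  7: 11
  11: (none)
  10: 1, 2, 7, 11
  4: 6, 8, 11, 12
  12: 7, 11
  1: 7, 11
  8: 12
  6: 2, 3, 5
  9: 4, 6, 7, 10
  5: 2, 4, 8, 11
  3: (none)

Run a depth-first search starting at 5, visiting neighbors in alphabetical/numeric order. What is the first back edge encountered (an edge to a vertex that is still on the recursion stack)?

DFS from 5 (visiting neighbors in alphabetical/numeric order); mark gray on enter, black on exit:
5 gray
  2 gray
    1 gray
      7 gray
        11 gray
        11 black
      7 black
      1→11: 11 black — skip
    1 black
    2→11: 11 black — skip
    12 gray
      12→7: 7 black — skip
      12→11: 11 black — skip
    12 black
  2 black
  4 gray
    6 gray
      6→2: 2 black — skip
      3 gray
      3 black
      6→5: 5 is gray → back edge
First back edge: 6 → 5.

6->5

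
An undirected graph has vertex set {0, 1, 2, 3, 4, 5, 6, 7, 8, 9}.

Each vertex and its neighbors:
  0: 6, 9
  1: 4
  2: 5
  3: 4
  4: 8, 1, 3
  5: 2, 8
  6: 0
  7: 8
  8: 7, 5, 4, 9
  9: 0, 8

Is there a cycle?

No

DFS, tracking each vertex's parent; an edge to a visited non-parent vertex closes a cycle.
Start from 1:
visit 1 (parent –)
  visit 4 (parent 1)
    visit 8 (parent 4)
      visit 7 (parent 8)
        7–8: parent, skip
      visit 5 (parent 8)
        visit 2 (parent 5)
          2–5: parent, skip
        5–8: parent, skip
      8–4: parent, skip
      visit 9 (parent 8)
        visit 0 (parent 9)
          visit 6 (parent 0)
            6–0: parent, skip
          0–9: parent, skip
        9–8: parent, skip
    4–1: parent, skip
    visit 3 (parent 4)
      3–4: parent, skip
No non-parent visited neighbor found — the graph is a forest.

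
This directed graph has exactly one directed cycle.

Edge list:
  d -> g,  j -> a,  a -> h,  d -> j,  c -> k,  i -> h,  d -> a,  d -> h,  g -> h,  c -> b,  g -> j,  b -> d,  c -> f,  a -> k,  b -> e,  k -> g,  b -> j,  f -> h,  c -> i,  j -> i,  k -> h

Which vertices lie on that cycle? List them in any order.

a, g, j, k

DFS with gray/black marking from k:
k gray
  h gray
  h black
  g gray
    j gray
      i gray
        i→h: h black — skip
      i black
      a gray
        a→h: h black — skip
        a→k: k is gray → back edge
Back edge closes the cycle k → g → j → a → k; its vertices are {a, g, j, k}.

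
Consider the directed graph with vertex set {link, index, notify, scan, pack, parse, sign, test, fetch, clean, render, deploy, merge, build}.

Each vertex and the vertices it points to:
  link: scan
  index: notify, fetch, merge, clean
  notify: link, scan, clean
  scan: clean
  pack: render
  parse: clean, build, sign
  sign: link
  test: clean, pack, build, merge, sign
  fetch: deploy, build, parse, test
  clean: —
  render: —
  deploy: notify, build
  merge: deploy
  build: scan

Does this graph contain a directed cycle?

No

DFS with white/gray/black marking, starting from clean:
clean gray
clean black
link gray
  scan gray
    scan→clean: clean black — skip
  scan black
link black
index gray
  notify gray
    notify→link: link black — skip
    notify→scan: scan black — skip
    notify→clean: clean black — skip
  notify black
  fetch gray
    deploy gray
      deploy→notify: notify black — skip
      build gray
        build→scan: scan black — skip
      build black
    deploy black
    fetch→build: build black — skip
    parse gray
      parse→clean: clean black — skip
      parse→build: build black — skip
      sign gray
        sign→link: link black — skip
      sign black
    parse black
    test gray
      test→clean: clean black — skip
      pack gray
        render gray
        render black
      pack black
      test→build: build black — skip
      merge gray
        merge→deploy: deploy black — skip
      merge black
      test→sign: sign black — skip
    test black
  fetch black
  index→merge: merge black — skip
  index→clean: clean black — skip
index black
Every edge goes to a white or black vertex — no back edge, so the graph is acyclic.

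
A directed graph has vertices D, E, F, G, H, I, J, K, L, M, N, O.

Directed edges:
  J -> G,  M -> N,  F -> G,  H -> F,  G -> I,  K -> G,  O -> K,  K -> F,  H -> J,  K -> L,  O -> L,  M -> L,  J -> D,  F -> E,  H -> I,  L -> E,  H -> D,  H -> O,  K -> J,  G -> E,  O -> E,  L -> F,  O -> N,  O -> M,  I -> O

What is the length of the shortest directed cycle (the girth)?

4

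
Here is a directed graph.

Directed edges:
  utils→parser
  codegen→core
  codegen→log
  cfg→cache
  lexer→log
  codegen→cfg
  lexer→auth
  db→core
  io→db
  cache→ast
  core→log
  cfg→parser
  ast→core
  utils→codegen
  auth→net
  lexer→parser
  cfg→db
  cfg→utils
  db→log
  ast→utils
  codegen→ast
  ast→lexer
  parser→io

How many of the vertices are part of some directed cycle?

5

A vertex is on a directed cycle iff it belongs to a strongly connected component of size ≥ 2 (or has a self-loop).
The vertices on cycles are {ast, cfg, cache, utils, codegen} — 5 in total.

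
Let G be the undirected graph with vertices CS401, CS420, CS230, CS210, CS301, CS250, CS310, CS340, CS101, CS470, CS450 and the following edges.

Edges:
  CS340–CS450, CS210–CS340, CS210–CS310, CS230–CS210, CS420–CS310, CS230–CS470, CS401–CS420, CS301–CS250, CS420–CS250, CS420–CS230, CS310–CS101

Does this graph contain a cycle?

DFS, tracking each vertex's parent; an edge to a visited non-parent vertex closes a cycle.
Start from CS420:
visit CS420 (parent –)
  visit CS250 (parent CS420)
    visit CS301 (parent CS250)
      CS301–CS250: parent, skip
    CS250–CS420: parent, skip
  visit CS230 (parent CS420)
    CS230–CS420: parent, skip
    visit CS470 (parent CS230)
      CS470–CS230: parent, skip
    visit CS210 (parent CS230)
      visit CS310 (parent CS210)
        CS310–CS210: parent, skip
        CS310–CS420: CS420 visited and ≠ parent → cycle
Cycle: CS420 – CS230 – CS210 – CS310 – CS420.

Yes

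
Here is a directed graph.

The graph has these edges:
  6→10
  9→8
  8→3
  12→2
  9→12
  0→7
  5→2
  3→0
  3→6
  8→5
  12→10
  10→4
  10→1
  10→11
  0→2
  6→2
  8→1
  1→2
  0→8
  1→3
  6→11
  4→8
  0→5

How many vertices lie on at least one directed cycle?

A vertex is on a directed cycle iff it belongs to a strongly connected component of size ≥ 2 (or has a self-loop).
The vertices on cycles are {0, 1, 3, 4, 6, 8, 10} — 7 in total.

7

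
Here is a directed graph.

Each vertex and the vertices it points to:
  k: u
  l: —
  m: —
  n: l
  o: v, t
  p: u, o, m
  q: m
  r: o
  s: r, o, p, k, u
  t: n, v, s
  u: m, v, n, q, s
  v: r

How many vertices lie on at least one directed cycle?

A vertex is on a directed cycle iff it belongs to a strongly connected component of size ≥ 2 (or has a self-loop).
The vertices on cycles are {k, o, p, r, s, t, u, v} — 8 in total.

8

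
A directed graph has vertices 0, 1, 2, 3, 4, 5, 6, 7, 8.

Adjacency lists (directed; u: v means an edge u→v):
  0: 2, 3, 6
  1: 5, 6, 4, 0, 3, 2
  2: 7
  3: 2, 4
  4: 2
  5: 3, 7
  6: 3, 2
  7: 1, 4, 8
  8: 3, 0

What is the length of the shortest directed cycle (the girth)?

For each vertex v, BFS finds the shortest path from v back to v.
The shortest such closed walk is 5 → 7 → 1 → 5, length 3.

3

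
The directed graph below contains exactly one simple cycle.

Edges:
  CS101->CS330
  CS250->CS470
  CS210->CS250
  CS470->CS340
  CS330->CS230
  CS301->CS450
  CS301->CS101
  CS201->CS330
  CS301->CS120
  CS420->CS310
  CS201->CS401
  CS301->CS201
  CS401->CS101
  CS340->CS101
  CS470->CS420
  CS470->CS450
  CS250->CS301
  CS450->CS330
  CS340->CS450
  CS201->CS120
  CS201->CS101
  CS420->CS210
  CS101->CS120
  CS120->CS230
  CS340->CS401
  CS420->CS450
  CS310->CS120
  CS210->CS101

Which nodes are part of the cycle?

DFS with gray/black marking from CS250:
CS250 gray
  CS301 gray
    CS201 gray
      CS120 gray
        CS230 gray
        CS230 black
      CS120 black
      CS330 gray
        CS330→CS230: CS230 black — skip
      CS330 black
      CS401 gray
        CS101 gray
          CS101→CS330: CS330 black — skip
          CS101→CS120: CS120 black — skip
        CS101 black
      CS401 black
      CS201→CS101: CS101 black — skip
    CS201 black
    CS301→CS101: CS101 black — skip
    CS301→CS120: CS120 black — skip
    CS450 gray
      CS450→CS330: CS330 black — skip
    CS450 black
  CS301 black
  CS470 gray
    CS420 gray
      CS310 gray
        CS310→CS120: CS120 black — skip
      CS310 black
      CS420→CS450: CS450 black — skip
      CS210 gray
        CS210→CS101: CS101 black — skip
        CS210→CS250: CS250 is gray → back edge
Back edge closes the cycle CS250 → CS470 → CS420 → CS210 → CS250; its vertices are {CS210, CS250, CS420, CS470}.

CS210, CS250, CS420, CS470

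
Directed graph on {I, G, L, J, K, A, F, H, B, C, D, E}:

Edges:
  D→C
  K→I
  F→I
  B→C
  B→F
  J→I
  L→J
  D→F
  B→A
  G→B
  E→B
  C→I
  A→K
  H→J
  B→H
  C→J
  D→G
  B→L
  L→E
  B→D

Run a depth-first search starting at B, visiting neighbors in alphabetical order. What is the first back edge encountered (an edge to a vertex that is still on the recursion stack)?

G→B

DFS from B (visiting neighbors in alphabetical order); mark gray on enter, black on exit:
B gray
  A gray
    K gray
      I gray
      I black
    K black
  A black
  C gray
    C→I: I black — skip
    J gray
      J→I: I black — skip
    J black
  C black
  D gray
    D→C: C black — skip
    F gray
      F→I: I black — skip
    F black
    G gray
      G→B: B is gray → back edge
First back edge: G → B.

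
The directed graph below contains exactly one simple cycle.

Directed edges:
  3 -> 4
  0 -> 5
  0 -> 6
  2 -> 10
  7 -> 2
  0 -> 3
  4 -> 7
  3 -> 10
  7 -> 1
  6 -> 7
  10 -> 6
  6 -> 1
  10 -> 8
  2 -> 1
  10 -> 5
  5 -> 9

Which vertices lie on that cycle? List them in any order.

DFS with gray/black marking from 10:
10 gray
  5 gray
    9 gray
    9 black
  5 black
  8 gray
  8 black
  6 gray
    7 gray
      2 gray
        2→10: 10 is gray → back edge
Back edge closes the cycle 10 → 6 → 7 → 2 → 10; its vertices are {2, 6, 7, 10}.

2, 6, 7, 10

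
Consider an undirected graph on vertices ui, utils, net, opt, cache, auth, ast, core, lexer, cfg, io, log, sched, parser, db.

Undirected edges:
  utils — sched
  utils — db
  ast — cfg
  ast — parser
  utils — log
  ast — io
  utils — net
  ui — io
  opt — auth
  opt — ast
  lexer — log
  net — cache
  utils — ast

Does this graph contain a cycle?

No

DFS, tracking each vertex's parent; an edge to a visited non-parent vertex closes a cycle.
Start from parser:
visit parser (parent –)
  visit ast (parent parser)
    visit opt (parent ast)
      visit auth (parent opt)
        auth–opt: parent, skip
      opt–ast: parent, skip
    visit utils (parent ast)
      visit db (parent utils)
        db–utils: parent, skip
      visit net (parent utils)
        net–utils: parent, skip
        visit cache (parent net)
          cache–net: parent, skip
      visit sched (parent utils)
        sched–utils: parent, skip
      utils–ast: parent, skip
      visit log (parent utils)
        visit lexer (parent log)
          lexer–log: parent, skip
        log–utils: parent, skip
    ast–parser: parent, skip
    visit io (parent ast)
      io–ast: parent, skip
      visit ui (parent io)
        ui–io: parent, skip
    visit cfg (parent ast)
      cfg–ast: parent, skip
visit core (parent –)
No non-parent visited neighbor found — the graph is a forest.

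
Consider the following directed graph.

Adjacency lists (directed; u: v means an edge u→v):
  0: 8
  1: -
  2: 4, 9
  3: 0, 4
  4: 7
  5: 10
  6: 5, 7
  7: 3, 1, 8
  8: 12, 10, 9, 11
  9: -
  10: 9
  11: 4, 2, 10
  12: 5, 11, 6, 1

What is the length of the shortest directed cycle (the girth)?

3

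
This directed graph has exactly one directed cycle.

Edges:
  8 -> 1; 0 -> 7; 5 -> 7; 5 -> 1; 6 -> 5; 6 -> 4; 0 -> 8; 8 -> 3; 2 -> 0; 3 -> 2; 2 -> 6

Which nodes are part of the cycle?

0, 2, 3, 8

DFS with gray/black marking from 3:
3 gray
  2 gray
    6 gray
      4 gray
      4 black
      5 gray
        7 gray
        7 black
        1 gray
        1 black
      5 black
    6 black
    0 gray
      0→7: 7 black — skip
      8 gray
        8→3: 3 is gray → back edge
Back edge closes the cycle 3 → 2 → 0 → 8 → 3; its vertices are {0, 2, 3, 8}.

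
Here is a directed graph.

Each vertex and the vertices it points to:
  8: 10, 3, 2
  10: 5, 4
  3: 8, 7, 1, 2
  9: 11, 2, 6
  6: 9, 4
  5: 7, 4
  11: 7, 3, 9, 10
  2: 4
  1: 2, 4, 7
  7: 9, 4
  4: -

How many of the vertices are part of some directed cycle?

9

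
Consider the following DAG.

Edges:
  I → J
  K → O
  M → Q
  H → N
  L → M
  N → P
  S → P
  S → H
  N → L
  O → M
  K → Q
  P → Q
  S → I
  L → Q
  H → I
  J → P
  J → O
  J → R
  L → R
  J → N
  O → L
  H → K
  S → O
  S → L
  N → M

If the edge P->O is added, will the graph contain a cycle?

No

Adding P→O creates a cycle iff O can already reach P.
Explore from O: no path reaches P. The graph stays acyclic.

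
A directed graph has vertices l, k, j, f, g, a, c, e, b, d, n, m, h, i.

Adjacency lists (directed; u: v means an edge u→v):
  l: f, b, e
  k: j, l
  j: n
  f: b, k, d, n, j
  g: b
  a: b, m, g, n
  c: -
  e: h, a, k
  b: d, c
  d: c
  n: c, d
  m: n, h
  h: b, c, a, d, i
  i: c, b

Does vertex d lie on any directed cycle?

No

d lies on a cycle iff there is a path from d back to itself.
Exploring from d, it never reaches itself; equivalently, its strongly connected component is a singleton.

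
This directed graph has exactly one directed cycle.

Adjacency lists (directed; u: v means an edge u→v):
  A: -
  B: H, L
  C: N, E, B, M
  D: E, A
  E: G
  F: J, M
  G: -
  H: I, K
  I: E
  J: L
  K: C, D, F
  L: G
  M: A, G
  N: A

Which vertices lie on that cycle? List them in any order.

DFS with gray/black marking from H:
H gray
  I gray
    E gray
      G gray
      G black
    E black
  I black
  K gray
    C gray
      N gray
        A gray
        A black
      N black
      C→E: E black — skip
      B gray
        B→H: H is gray → back edge
Back edge closes the cycle H → K → C → B → H; its vertices are {B, C, H, K}.

B, C, H, K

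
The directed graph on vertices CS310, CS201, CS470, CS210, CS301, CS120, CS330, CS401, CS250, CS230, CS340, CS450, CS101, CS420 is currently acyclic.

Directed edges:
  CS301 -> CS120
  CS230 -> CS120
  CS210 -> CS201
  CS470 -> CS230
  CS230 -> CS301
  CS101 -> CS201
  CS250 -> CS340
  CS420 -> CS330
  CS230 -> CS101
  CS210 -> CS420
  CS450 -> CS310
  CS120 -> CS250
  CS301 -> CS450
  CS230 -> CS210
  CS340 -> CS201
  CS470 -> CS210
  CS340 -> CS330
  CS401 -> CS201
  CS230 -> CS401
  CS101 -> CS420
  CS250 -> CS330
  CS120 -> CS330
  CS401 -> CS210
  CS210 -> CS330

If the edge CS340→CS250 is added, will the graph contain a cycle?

Adding CS340→CS250 creates a cycle iff CS250 can already reach CS340.
Path from CS250: CS250 → CS340.
So CS250 → … → CS340 → CS250 is a cycle.

Yes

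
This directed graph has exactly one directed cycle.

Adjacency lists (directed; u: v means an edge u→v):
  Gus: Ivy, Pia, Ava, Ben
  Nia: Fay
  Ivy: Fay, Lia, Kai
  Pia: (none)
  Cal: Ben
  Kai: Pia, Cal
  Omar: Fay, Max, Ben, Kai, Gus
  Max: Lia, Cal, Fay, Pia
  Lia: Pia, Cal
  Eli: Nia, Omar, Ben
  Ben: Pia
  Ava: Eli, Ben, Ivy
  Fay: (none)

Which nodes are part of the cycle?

DFS with gray/black marking from Eli:
Eli gray
  Nia gray
    Fay gray
    Fay black
  Nia black
  Omar gray
    Omar→Fay: Fay black — skip
    Max gray
      Lia gray
        Pia gray
        Pia black
        Cal gray
          Ben gray
            Ben→Pia: Pia black — skip
          Ben black
        Cal black
      Lia black
      Max→Cal: Cal black — skip
      Max→Fay: Fay black — skip
      Max→Pia: Pia black — skip
    Max black
    Omar→Ben: Ben black — skip
    Kai gray
      Kai→Pia: Pia black — skip
      Kai→Cal: Cal black — skip
    Kai black
    Gus gray
      Ivy gray
        Ivy→Fay: Fay black — skip
        Ivy→Lia: Lia black — skip
        Ivy→Kai: Kai black — skip
      Ivy black
      Gus→Pia: Pia black — skip
      Ava gray
        Ava→Eli: Eli is gray → back edge
Back edge closes the cycle Eli → Omar → Gus → Ava → Eli; its vertices are {Ava, Eli, Gus, Omar}.

Ava, Eli, Gus, Omar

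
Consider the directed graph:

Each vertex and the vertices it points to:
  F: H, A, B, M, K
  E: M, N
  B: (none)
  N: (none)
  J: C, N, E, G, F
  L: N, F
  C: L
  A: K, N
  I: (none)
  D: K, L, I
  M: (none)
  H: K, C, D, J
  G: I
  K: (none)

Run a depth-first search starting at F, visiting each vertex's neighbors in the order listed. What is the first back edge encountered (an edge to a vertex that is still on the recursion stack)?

L->F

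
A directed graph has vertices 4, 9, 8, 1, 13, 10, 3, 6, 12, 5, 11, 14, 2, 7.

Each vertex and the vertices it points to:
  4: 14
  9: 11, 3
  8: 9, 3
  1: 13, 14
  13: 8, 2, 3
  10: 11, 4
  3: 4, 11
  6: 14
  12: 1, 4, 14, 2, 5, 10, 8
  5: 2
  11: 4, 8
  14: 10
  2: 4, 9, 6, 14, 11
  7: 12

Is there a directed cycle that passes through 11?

Yes

11 is on a cycle iff 11 can reach itself via ≥1 edge.
11 → 8 → 9 → 11 — yes.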